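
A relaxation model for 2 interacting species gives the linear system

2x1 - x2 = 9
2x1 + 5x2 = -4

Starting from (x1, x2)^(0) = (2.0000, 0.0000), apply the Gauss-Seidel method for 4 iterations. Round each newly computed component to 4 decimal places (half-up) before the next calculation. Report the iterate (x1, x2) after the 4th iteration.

Iteration 1:
  x1 = (9 - (-1)·0.0000) / (2) = 4.5000
  x2 = (-4 - (2)·4.5000) / (5) = -2.6000
Iteration 2:
  x1 = (9 - (-1)·-2.6000) / (2) = 3.2000
  x2 = (-4 - (2)·3.2000) / (5) = -2.0800
Iteration 3:
  x1 = (9 - (-1)·-2.0800) / (2) = 3.4600
  x2 = (-4 - (2)·3.4600) / (5) = -2.1840
Iteration 4:
  x1 = (9 - (-1)·-2.1840) / (2) = 3.4080
  x2 = (-4 - (2)·3.4080) / (5) = -2.1632

(3.4080, -2.1632)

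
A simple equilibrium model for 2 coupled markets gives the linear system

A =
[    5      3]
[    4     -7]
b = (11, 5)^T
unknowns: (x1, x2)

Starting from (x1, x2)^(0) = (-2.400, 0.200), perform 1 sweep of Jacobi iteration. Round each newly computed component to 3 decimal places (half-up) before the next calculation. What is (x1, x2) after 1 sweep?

(2.080, -2.086)

Iteration 1:
  x1 = (11 - (3)·0.200) / (5) = 2.080
  x2 = (5 - (4)·-2.400) / (-7) = -2.086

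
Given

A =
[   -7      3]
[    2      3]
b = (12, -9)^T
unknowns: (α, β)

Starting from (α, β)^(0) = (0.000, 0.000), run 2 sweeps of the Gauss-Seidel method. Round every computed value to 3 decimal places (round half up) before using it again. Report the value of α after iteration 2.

Iteration 1:
  α = (12 - (3)·0.000) / (-7) = -1.714
  β = (-9 - (2)·-1.714) / (3) = -1.857
Iteration 2:
  α = (12 - (3)·-1.857) / (-7) = -2.510
  β = (-9 - (2)·-2.510) / (3) = -1.327

-2.510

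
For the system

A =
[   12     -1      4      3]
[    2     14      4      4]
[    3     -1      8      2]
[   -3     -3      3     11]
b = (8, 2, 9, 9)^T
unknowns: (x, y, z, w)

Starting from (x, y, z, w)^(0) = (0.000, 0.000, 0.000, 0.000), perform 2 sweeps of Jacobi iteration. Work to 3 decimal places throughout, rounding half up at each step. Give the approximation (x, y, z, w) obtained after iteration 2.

(0.099, -0.508, 0.688, 0.732)

Iteration 1:
  x = (8 - (-1)·0.000 - (4)·0.000 - (3)·0.000) / (12) = 0.667
  y = (2 - (2)·0.000 - (4)·0.000 - (4)·0.000) / (14) = 0.143
  z = (9 - (3)·0.000 - (-1)·0.000 - (2)·0.000) / (8) = 1.125
  w = (9 - (-3)·0.000 - (-3)·0.000 - (3)·0.000) / (11) = 0.818
Iteration 2:
  x = (8 - (-1)·0.143 - (4)·1.125 - (3)·0.818) / (12) = 0.099
  y = (2 - (2)·0.667 - (4)·1.125 - (4)·0.818) / (14) = -0.508
  z = (9 - (3)·0.667 - (-1)·0.143 - (2)·0.818) / (8) = 0.688
  w = (9 - (-3)·0.667 - (-3)·0.143 - (3)·1.125) / (11) = 0.732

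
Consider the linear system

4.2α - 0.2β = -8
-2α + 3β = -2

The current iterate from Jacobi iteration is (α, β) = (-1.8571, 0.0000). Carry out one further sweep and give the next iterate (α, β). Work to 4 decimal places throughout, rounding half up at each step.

One sweep:
  α = (-8 - (-0.2)·0.0000) / (4.2) = -1.9048
  β = (-2 - (-2)·-1.8571) / (3) = -1.9047

(-1.9048, -1.9047)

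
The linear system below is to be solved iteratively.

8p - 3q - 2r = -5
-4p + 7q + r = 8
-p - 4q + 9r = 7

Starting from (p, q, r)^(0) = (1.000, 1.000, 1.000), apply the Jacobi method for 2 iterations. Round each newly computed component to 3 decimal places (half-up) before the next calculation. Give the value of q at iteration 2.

Iteration 1:
  p = (-5 - (-3)·1.000 - (-2)·1.000) / (8) = 0.000
  q = (8 - (-4)·1.000 - (1)·1.000) / (7) = 1.571
  r = (7 - (-1)·1.000 - (-4)·1.000) / (9) = 1.333
Iteration 2:
  p = (-5 - (-3)·1.571 - (-2)·1.333) / (8) = 0.297
  q = (8 - (-4)·0.000 - (1)·1.333) / (7) = 0.952
  r = (7 - (-1)·0.000 - (-4)·1.571) / (9) = 1.476

0.952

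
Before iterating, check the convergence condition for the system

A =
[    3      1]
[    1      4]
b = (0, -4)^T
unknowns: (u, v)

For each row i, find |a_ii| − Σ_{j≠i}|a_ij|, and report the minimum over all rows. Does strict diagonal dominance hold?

2

row 1: |3| − (1) = 2
row 2: |4| − (1) = 3
minimum over rows = 2 → strictly diagonally dominant (convergence guaranteed)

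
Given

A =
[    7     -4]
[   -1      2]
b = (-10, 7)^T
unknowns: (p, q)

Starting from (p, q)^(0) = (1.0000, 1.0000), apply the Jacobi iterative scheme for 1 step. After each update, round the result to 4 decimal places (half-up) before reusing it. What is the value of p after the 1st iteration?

Iteration 1:
  p = (-10 - (-4)·1.0000) / (7) = -0.8571
  q = (7 - (-1)·1.0000) / (2) = 4.0000

-0.8571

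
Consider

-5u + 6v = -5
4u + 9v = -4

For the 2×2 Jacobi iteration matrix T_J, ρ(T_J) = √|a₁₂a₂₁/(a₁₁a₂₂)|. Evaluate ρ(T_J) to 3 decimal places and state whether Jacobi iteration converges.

0.730

a₁₂a₂₁/(a₁₁a₂₂) = (6)·(4) / ((-5)·(9)) = -0.533333
ρ = √|-0.533333| = √0.533333 = 0.730
ρ < 1, so Jacobi converges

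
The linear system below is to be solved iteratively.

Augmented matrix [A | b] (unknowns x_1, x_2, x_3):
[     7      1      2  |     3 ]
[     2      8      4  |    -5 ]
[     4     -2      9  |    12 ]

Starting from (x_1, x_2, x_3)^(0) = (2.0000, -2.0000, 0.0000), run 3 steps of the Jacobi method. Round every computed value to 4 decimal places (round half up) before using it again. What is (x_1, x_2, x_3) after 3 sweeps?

(0.3245, -1.1553, 0.8928)

Iteration 1:
  x_1 = (3 - (1)·-2.0000 - (2)·0.0000) / (7) = 0.7143
  x_2 = (-5 - (2)·2.0000 - (4)·0.0000) / (8) = -1.1250
  x_3 = (12 - (4)·2.0000 - (-2)·-2.0000) / (9) = 0.0000
Iteration 2:
  x_1 = (3 - (1)·-1.1250 - (2)·0.0000) / (7) = 0.5893
  x_2 = (-5 - (2)·0.7143 - (4)·0.0000) / (8) = -0.8036
  x_3 = (12 - (4)·0.7143 - (-2)·-1.1250) / (9) = 0.7659
Iteration 3:
  x_1 = (3 - (1)·-0.8036 - (2)·0.7659) / (7) = 0.3245
  x_2 = (-5 - (2)·0.5893 - (4)·0.7659) / (8) = -1.1553
  x_3 = (12 - (4)·0.5893 - (-2)·-0.8036) / (9) = 0.8928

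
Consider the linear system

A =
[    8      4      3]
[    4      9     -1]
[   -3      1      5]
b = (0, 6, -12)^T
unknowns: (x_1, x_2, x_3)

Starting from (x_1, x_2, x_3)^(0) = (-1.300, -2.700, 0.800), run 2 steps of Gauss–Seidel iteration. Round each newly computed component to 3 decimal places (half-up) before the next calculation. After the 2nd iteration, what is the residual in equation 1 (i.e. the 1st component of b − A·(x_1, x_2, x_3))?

1.140

Iteration 1:
  x_1 = (0 - (4)·-2.700 - (3)·0.800) / (8) = 1.050
  x_2 = (6 - (4)·1.050 - (-1)·0.800) / (9) = 0.289
  x_3 = (-12 - (-3)·1.050 - (1)·0.289) / (5) = -1.828
Iteration 2:
  x_1 = (0 - (4)·0.289 - (3)·-1.828) / (8) = 0.541
  x_2 = (6 - (4)·0.541 - (-1)·-1.828) / (9) = 0.223
  x_3 = (-12 - (-3)·0.541 - (1)·0.223) / (5) = -2.120
Residual b − A·x = (1.140, -0.291, 0.000)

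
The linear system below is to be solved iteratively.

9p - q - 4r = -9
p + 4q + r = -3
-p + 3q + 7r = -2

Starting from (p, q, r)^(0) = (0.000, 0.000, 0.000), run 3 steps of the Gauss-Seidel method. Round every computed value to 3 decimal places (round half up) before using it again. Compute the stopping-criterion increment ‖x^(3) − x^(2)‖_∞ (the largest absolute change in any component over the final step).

0.020

Iteration 1:
  p = (-9 - (-1)·0.000 - (-4)·0.000) / (9) = -1.000
  q = (-3 - (1)·-1.000 - (1)·0.000) / (4) = -0.500
  r = (-2 - (-1)·-1.000 - (3)·-0.500) / (7) = -0.214
Iteration 2:
  p = (-9 - (-1)·-0.500 - (-4)·-0.214) / (9) = -1.151
  q = (-3 - (1)·-1.151 - (1)·-0.214) / (4) = -0.409
  r = (-2 - (-1)·-1.151 - (3)·-0.409) / (7) = -0.275
Iteration 3:
  p = (-9 - (-1)·-0.409 - (-4)·-0.275) / (9) = -1.168
  q = (-3 - (1)·-1.168 - (1)·-0.275) / (4) = -0.389
  r = (-2 - (-1)·-1.168 - (3)·-0.389) / (7) = -0.286
Change: (-0.017, 0.020, -0.011) → max |·| = 0.020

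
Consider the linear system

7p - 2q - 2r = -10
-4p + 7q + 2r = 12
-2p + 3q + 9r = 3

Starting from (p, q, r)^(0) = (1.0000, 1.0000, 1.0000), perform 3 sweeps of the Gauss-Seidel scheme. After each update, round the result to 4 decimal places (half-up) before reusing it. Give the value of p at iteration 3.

Iteration 1:
  p = (-10 - (-2)·1.0000 - (-2)·1.0000) / (7) = -0.8571
  q = (12 - (-4)·-0.8571 - (2)·1.0000) / (7) = 0.9388
  r = (3 - (-2)·-0.8571 - (3)·0.9388) / (9) = -0.1701
Iteration 2:
  p = (-10 - (-2)·0.9388 - (-2)·-0.1701) / (7) = -1.2089
  q = (12 - (-4)·-1.2089 - (2)·-0.1701) / (7) = 1.0721
  r = (3 - (-2)·-1.2089 - (3)·1.0721) / (9) = -0.2927
Iteration 3:
  p = (-10 - (-2)·1.0721 - (-2)·-0.2927) / (7) = -1.2059
  q = (12 - (-4)·-1.2059 - (2)·-0.2927) / (7) = 1.1088
  r = (3 - (-2)·-1.2059 - (3)·1.1088) / (9) = -0.3042

-1.2059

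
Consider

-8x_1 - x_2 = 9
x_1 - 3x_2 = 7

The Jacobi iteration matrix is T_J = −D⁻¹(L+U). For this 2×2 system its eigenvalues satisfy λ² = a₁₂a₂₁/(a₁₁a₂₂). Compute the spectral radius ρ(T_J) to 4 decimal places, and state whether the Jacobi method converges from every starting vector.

a₁₂a₂₁/(a₁₁a₂₂) = (-1)·(1) / ((-8)·(-3)) = -0.041667
ρ = √|-0.041667| = √0.041667 = 0.2041
ρ < 1, so Jacobi converges

0.2041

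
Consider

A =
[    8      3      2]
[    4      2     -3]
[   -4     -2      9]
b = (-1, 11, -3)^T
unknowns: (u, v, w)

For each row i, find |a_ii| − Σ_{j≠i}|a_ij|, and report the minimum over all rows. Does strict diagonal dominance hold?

row 1: |8| − (3+2) = 3
row 2: |2| − (4+3) = -5
row 3: |9| − (4+2) = 3
minimum over rows = -5 → not strictly diagonally dominant

-5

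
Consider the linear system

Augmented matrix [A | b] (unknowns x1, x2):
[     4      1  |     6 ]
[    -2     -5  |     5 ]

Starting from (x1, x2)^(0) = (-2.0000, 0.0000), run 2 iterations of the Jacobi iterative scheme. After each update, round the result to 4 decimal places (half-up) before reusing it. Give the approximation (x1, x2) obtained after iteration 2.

Iteration 1:
  x1 = (6 - (1)·0.0000) / (4) = 1.5000
  x2 = (5 - (-2)·-2.0000) / (-5) = -0.2000
Iteration 2:
  x1 = (6 - (1)·-0.2000) / (4) = 1.5500
  x2 = (5 - (-2)·1.5000) / (-5) = -1.6000

(1.5500, -1.6000)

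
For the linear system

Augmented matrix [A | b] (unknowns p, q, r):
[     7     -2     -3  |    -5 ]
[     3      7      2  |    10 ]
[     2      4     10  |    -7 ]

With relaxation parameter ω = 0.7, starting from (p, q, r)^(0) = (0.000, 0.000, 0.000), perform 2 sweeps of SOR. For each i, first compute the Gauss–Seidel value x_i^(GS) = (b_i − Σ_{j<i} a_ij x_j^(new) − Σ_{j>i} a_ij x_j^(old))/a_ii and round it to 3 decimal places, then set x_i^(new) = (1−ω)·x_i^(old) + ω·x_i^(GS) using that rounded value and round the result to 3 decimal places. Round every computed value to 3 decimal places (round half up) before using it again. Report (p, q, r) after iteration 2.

Iteration 1:
  p: GS value = (-5 - (-2)·0.000 - (-3)·0.000) / (7) = -0.714;  p ← (1−ω)·0.000 + ω·-0.714 = -0.500
  q: GS value = (10 - (3)·-0.500 - (2)·0.000) / (7) = 1.643;  q ← (1−ω)·0.000 + ω·1.643 = 1.150
  r: GS value = (-7 - (2)·-0.500 - (4)·1.150) / (10) = -1.060;  r ← (1−ω)·0.000 + ω·-1.060 = -0.742
Iteration 2:
  p: GS value = (-5 - (-2)·1.150 - (-3)·-0.742) / (7) = -0.704;  p ← (1−ω)·-0.500 + ω·-0.704 = -0.643
  q: GS value = (10 - (3)·-0.643 - (2)·-0.742) / (7) = 1.916;  q ← (1−ω)·1.150 + ω·1.916 = 1.686
  r: GS value = (-7 - (2)·-0.643 - (4)·1.686) / (10) = -1.246;  r ← (1−ω)·-0.742 + ω·-1.246 = -1.095

(-0.643, 1.686, -1.095)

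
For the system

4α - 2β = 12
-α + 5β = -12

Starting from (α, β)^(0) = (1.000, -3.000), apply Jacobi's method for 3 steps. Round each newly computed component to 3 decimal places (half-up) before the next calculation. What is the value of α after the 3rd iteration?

Iteration 1:
  α = (12 - (-2)·-3.000) / (4) = 1.500
  β = (-12 - (-1)·1.000) / (5) = -2.200
Iteration 2:
  α = (12 - (-2)·-2.200) / (4) = 1.900
  β = (-12 - (-1)·1.500) / (5) = -2.100
Iteration 3:
  α = (12 - (-2)·-2.100) / (4) = 1.950
  β = (-12 - (-1)·1.900) / (5) = -2.020

1.950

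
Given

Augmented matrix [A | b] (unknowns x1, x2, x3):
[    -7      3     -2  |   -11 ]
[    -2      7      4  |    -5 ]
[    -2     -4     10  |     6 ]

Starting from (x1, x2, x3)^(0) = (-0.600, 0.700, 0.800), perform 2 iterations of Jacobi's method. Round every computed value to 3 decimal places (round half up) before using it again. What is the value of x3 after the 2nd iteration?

0.391

Iteration 1:
  x1 = (-11 - (3)·0.700 - (-2)·0.800) / (-7) = 1.643
  x2 = (-5 - (-2)·-0.600 - (4)·0.800) / (7) = -1.343
  x3 = (6 - (-2)·-0.600 - (-4)·0.700) / (10) = 0.760
Iteration 2:
  x1 = (-11 - (3)·-1.343 - (-2)·0.760) / (-7) = 0.779
  x2 = (-5 - (-2)·1.643 - (4)·0.760) / (7) = -0.679
  x3 = (6 - (-2)·1.643 - (-4)·-1.343) / (10) = 0.391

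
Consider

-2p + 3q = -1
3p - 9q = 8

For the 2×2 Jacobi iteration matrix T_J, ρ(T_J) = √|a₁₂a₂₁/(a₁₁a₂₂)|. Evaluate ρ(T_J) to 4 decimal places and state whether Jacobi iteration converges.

0.7071

a₁₂a₂₁/(a₁₁a₂₂) = (3)·(3) / ((-2)·(-9)) = 0.500000
ρ = √|0.500000| = √0.500000 = 0.7071
ρ < 1, so Jacobi converges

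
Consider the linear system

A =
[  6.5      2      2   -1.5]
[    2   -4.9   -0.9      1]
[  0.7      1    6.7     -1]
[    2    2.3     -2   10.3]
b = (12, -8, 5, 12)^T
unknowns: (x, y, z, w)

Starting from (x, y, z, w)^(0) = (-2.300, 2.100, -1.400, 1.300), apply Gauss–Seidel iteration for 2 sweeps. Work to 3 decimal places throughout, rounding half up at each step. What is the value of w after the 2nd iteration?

0.624

Iteration 1:
  x = (12 - (2)·2.100 - (2)·-1.400 - (-1.5)·1.300) / (6.5) = 1.931
  y = (-8 - (2)·1.931 - (-0.9)·-1.400 - (1)·1.300) / (-4.9) = 2.943
  z = (5 - (0.7)·1.931 - (1)·2.943 - (-1)·1.300) / (6.7) = 0.299
  w = (12 - (2)·1.931 - (2.3)·2.943 - (-2)·0.299) / (10.3) = 0.191
Iteration 2:
  x = (12 - (2)·2.943 - (2)·0.299 - (-1.5)·0.191) / (6.5) = 0.893
  y = (-8 - (2)·0.893 - (-0.9)·0.299 - (1)·0.191) / (-4.9) = 1.981
  z = (5 - (0.7)·0.893 - (1)·1.981 - (-1)·0.191) / (6.7) = 0.386
  w = (12 - (2)·0.893 - (2.3)·1.981 - (-2)·0.386) / (10.3) = 0.624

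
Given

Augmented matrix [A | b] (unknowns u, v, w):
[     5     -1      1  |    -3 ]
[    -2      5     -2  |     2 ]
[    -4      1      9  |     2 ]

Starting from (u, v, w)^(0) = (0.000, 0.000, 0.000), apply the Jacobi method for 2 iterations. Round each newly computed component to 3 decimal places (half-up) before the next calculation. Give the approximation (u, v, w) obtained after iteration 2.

Iteration 1:
  u = (-3 - (-1)·0.000 - (1)·0.000) / (5) = -0.600
  v = (2 - (-2)·0.000 - (-2)·0.000) / (5) = 0.400
  w = (2 - (-4)·0.000 - (1)·0.000) / (9) = 0.222
Iteration 2:
  u = (-3 - (-1)·0.400 - (1)·0.222) / (5) = -0.564
  v = (2 - (-2)·-0.600 - (-2)·0.222) / (5) = 0.249
  w = (2 - (-4)·-0.600 - (1)·0.400) / (9) = -0.089

(-0.564, 0.249, -0.089)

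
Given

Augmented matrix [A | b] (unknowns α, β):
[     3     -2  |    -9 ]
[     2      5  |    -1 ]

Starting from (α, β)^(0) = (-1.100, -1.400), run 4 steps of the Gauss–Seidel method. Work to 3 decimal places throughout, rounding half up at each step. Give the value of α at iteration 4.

-2.446

Iteration 1:
  α = (-9 - (-2)·-1.400) / (3) = -3.933
  β = (-1 - (2)·-3.933) / (5) = 1.373
Iteration 2:
  α = (-9 - (-2)·1.373) / (3) = -2.085
  β = (-1 - (2)·-2.085) / (5) = 0.634
Iteration 3:
  α = (-9 - (-2)·0.634) / (3) = -2.577
  β = (-1 - (2)·-2.577) / (5) = 0.831
Iteration 4:
  α = (-9 - (-2)·0.831) / (3) = -2.446
  β = (-1 - (2)·-2.446) / (5) = 0.778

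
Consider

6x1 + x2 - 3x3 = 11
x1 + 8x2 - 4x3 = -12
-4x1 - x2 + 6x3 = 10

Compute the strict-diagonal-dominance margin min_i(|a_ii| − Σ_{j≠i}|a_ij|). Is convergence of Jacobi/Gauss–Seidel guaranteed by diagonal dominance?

row 1: |6| − (1+3) = 2
row 2: |8| − (1+4) = 3
row 3: |6| − (4+1) = 1
minimum over rows = 1 → strictly diagonally dominant (convergence guaranteed)

1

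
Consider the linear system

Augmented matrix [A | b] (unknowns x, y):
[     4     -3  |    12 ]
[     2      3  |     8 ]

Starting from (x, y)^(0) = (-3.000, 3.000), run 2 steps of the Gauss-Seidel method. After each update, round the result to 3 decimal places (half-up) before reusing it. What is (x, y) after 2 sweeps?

(2.375, 1.083)

Iteration 1:
  x = (12 - (-3)·3.000) / (4) = 5.250
  y = (8 - (2)·5.250) / (3) = -0.833
Iteration 2:
  x = (12 - (-3)·-0.833) / (4) = 2.375
  y = (8 - (2)·2.375) / (3) = 1.083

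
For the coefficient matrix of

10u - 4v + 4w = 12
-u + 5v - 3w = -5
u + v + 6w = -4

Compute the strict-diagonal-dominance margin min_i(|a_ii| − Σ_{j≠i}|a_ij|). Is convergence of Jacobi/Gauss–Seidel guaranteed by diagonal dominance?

row 1: |10| − (4+4) = 2
row 2: |5| − (1+3) = 1
row 3: |6| − (1+1) = 4
minimum over rows = 1 → strictly diagonally dominant (convergence guaranteed)

1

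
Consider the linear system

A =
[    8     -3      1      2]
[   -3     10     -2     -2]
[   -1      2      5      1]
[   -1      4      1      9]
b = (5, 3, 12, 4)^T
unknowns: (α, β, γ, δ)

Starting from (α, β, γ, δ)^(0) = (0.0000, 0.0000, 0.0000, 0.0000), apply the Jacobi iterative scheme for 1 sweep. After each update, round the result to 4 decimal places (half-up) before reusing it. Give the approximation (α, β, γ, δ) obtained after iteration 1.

Iteration 1:
  α = (5 - (-3)·0.0000 - (1)·0.0000 - (2)·0.0000) / (8) = 0.6250
  β = (3 - (-3)·0.0000 - (-2)·0.0000 - (-2)·0.0000) / (10) = 0.3000
  γ = (12 - (-1)·0.0000 - (2)·0.0000 - (1)·0.0000) / (5) = 2.4000
  δ = (4 - (-1)·0.0000 - (4)·0.0000 - (1)·0.0000) / (9) = 0.4444

(0.6250, 0.3000, 2.4000, 0.4444)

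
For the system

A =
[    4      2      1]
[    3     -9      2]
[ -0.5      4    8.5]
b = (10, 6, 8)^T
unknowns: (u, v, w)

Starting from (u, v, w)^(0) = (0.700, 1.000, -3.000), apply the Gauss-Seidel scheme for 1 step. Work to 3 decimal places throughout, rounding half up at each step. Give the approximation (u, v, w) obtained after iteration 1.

(2.750, -0.417, 1.299)

Iteration 1:
  u = (10 - (2)·1.000 - (1)·-3.000) / (4) = 2.750
  v = (6 - (3)·2.750 - (2)·-3.000) / (-9) = -0.417
  w = (8 - (-0.5)·2.750 - (4)·-0.417) / (8.5) = 1.299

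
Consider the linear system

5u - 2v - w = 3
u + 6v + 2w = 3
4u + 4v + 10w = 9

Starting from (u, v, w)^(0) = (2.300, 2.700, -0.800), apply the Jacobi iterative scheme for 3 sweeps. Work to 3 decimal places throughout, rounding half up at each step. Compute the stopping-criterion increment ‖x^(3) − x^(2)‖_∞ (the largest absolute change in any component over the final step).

0.340

Iteration 1:
  u = (3 - (-2)·2.700 - (-1)·-0.800) / (5) = 1.520
  v = (3 - (1)·2.300 - (2)·-0.800) / (6) = 0.383
  w = (9 - (4)·2.300 - (4)·2.700) / (10) = -1.100
Iteration 2:
  u = (3 - (-2)·0.383 - (-1)·-1.100) / (5) = 0.533
  v = (3 - (1)·1.520 - (2)·-1.100) / (6) = 0.613
  w = (9 - (4)·1.520 - (4)·0.383) / (10) = 0.139
Iteration 3:
  u = (3 - (-2)·0.613 - (-1)·0.139) / (5) = 0.873
  v = (3 - (1)·0.533 - (2)·0.139) / (6) = 0.365
  w = (9 - (4)·0.533 - (4)·0.613) / (10) = 0.442
Change: (0.340, -0.248, 0.303) → max |·| = 0.340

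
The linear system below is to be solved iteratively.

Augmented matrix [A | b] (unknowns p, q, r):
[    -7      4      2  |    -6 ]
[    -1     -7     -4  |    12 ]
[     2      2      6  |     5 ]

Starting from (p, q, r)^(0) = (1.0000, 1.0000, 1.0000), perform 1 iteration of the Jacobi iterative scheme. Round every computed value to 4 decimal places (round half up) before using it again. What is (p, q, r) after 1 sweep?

Iteration 1:
  p = (-6 - (4)·1.0000 - (2)·1.0000) / (-7) = 1.7143
  q = (12 - (-1)·1.0000 - (-4)·1.0000) / (-7) = -2.4286
  r = (5 - (2)·1.0000 - (2)·1.0000) / (6) = 0.1667

(1.7143, -2.4286, 0.1667)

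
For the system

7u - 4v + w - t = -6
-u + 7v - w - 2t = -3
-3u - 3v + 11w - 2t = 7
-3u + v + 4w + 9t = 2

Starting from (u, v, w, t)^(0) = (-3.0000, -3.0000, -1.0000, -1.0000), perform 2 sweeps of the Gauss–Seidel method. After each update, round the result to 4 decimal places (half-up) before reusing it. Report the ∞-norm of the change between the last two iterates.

1.0631

Iteration 1:
  u = (-6 - (-4)·-3.0000 - (1)·-1.0000 - (-1)·-1.0000) / (7) = -2.5714
  v = (-3 - (-1)·-2.5714 - (-1)·-1.0000 - (-2)·-1.0000) / (7) = -1.2245
  w = (7 - (-3)·-2.5714 - (-3)·-1.2245 - (-2)·-1.0000) / (11) = -0.5807
  t = (2 - (-3)·-2.5714 - (1)·-1.2245 - (4)·-0.5807) / (9) = -0.2408
Iteration 2:
  u = (-6 - (-4)·-1.2245 - (1)·-0.5807 - (-1)·-0.2408) / (7) = -1.5083
  v = (-3 - (-1)·-1.5083 - (-1)·-0.5807 - (-2)·-0.2408) / (7) = -0.7958
  w = (7 - (-3)·-1.5083 - (-3)·-0.7958 - (-2)·-0.2408) / (11) = -0.0358
  t = (2 - (-3)·-1.5083 - (1)·-0.7958 - (4)·-0.0358) / (9) = -0.1762
Change: (1.0631, 0.4287, 0.5449, 0.0646) → max |·| = 1.0631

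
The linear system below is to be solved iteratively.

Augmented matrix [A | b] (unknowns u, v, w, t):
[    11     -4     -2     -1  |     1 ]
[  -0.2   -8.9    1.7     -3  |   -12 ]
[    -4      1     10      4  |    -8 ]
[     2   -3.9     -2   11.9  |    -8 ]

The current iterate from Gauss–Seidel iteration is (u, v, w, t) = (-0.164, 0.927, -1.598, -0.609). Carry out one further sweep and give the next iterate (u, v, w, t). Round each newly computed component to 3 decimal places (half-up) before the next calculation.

(0.082, 1.247, -0.648, -0.386)

One sweep:
  u = (1 - (-4)·0.927 - (-2)·-1.598 - (-1)·-0.609) / (11) = 0.082
  v = (-12 - (-0.2)·0.082 - (1.7)·-1.598 - (-3)·-0.609) / (-8.9) = 1.247
  w = (-8 - (-4)·0.082 - (1)·1.247 - (4)·-0.609) / (10) = -0.648
  t = (-8 - (2)·0.082 - (-3.9)·1.247 - (-2)·-0.648) / (11.9) = -0.386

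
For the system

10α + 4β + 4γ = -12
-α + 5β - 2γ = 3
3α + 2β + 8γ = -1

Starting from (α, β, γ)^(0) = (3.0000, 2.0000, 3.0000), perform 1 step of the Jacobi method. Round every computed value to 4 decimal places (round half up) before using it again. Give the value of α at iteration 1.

-3.2000

Iteration 1:
  α = (-12 - (4)·2.0000 - (4)·3.0000) / (10) = -3.2000
  β = (3 - (-1)·3.0000 - (-2)·3.0000) / (5) = 2.4000
  γ = (-1 - (3)·3.0000 - (2)·2.0000) / (8) = -1.7500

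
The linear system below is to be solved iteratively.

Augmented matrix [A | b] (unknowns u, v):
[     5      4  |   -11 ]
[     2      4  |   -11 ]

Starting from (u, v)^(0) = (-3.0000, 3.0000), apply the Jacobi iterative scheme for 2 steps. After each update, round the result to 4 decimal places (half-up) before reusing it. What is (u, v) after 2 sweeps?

Iteration 1:
  u = (-11 - (4)·3.0000) / (5) = -4.6000
  v = (-11 - (2)·-3.0000) / (4) = -1.2500
Iteration 2:
  u = (-11 - (4)·-1.2500) / (5) = -1.2000
  v = (-11 - (2)·-4.6000) / (4) = -0.4500

(-1.2000, -0.4500)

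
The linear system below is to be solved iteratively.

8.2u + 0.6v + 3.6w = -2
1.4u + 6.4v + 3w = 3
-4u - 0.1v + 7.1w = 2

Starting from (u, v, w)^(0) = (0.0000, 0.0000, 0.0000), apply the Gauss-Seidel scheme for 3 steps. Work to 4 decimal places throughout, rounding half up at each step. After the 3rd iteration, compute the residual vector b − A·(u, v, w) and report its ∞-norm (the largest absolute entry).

0.0747

Iteration 1:
  u = (-2 - (0.6)·0.0000 - (3.6)·0.0000) / (8.2) = -0.2439
  v = (3 - (1.4)·-0.2439 - (3)·0.0000) / (6.4) = 0.5221
  w = (2 - (-4)·-0.2439 - (-0.1)·0.5221) / (7.1) = 0.1516
Iteration 2:
  u = (-2 - (0.6)·0.5221 - (3.6)·0.1516) / (8.2) = -0.3487
  v = (3 - (1.4)·-0.3487 - (3)·0.1516) / (6.4) = 0.4740
  w = (2 - (-4)·-0.3487 - (-0.1)·0.4740) / (7.1) = 0.0919
Iteration 3:
  u = (-2 - (0.6)·0.4740 - (3.6)·0.0919) / (8.2) = -0.3189
  v = (3 - (1.4)·-0.3189 - (3)·0.0919) / (6.4) = 0.4954
  w = (2 - (-4)·-0.3189 - (-0.1)·0.4954) / (7.1) = 0.1090
Residual b − A·x = (-0.0747, -0.0511, 0.0000); ∞-norm = 0.0747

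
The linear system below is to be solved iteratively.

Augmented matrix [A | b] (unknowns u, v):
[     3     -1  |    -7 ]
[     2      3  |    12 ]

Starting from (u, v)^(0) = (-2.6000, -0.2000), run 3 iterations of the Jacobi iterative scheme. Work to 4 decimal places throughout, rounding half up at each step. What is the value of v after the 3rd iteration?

4.2815

Iteration 1:
  u = (-7 - (-1)·-0.2000) / (3) = -2.4000
  v = (12 - (2)·-2.6000) / (3) = 5.7333
Iteration 2:
  u = (-7 - (-1)·5.7333) / (3) = -0.4222
  v = (12 - (2)·-2.4000) / (3) = 5.6000
Iteration 3:
  u = (-7 - (-1)·5.6000) / (3) = -0.4667
  v = (12 - (2)·-0.4222) / (3) = 4.2815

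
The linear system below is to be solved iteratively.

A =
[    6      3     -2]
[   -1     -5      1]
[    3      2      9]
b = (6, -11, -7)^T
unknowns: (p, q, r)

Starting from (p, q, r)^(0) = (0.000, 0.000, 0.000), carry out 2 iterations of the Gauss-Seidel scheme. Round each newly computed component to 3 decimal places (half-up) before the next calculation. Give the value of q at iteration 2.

1.993

Iteration 1:
  p = (6 - (3)·0.000 - (-2)·0.000) / (6) = 1.000
  q = (-11 - (-1)·1.000 - (1)·0.000) / (-5) = 2.000
  r = (-7 - (3)·1.000 - (2)·2.000) / (9) = -1.556
Iteration 2:
  p = (6 - (3)·2.000 - (-2)·-1.556) / (6) = -0.519
  q = (-11 - (-1)·-0.519 - (1)·-1.556) / (-5) = 1.993
  r = (-7 - (3)·-0.519 - (2)·1.993) / (9) = -1.048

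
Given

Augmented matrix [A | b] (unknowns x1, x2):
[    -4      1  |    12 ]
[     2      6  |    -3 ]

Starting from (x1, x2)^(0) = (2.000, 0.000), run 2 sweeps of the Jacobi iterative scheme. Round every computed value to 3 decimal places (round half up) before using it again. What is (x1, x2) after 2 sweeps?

Iteration 1:
  x1 = (12 - (1)·0.000) / (-4) = -3.000
  x2 = (-3 - (2)·2.000) / (6) = -1.167
Iteration 2:
  x1 = (12 - (1)·-1.167) / (-4) = -3.292
  x2 = (-3 - (2)·-3.000) / (6) = 0.500

(-3.292, 0.500)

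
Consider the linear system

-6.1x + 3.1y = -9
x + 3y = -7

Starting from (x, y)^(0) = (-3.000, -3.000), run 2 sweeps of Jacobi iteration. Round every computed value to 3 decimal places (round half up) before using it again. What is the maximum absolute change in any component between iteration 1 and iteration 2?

0.984

Iteration 1:
  x = (-9 - (3.1)·-3.000) / (-6.1) = -0.049
  y = (-7 - (1)·-3.000) / (3) = -1.333
Iteration 2:
  x = (-9 - (3.1)·-1.333) / (-6.1) = 0.798
  y = (-7 - (1)·-0.049) / (3) = -2.317
Change: (0.847, -0.984) → max |·| = 0.984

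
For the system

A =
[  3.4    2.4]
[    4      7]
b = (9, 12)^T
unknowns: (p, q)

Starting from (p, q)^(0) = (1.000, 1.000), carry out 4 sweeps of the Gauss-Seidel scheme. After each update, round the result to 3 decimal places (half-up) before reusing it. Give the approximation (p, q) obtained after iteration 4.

Iteration 1:
  p = (9 - (2.4)·1.000) / (3.4) = 1.941
  q = (12 - (4)·1.941) / (7) = 0.605
Iteration 2:
  p = (9 - (2.4)·0.605) / (3.4) = 2.220
  q = (12 - (4)·2.220) / (7) = 0.446
Iteration 3:
  p = (9 - (2.4)·0.446) / (3.4) = 2.332
  q = (12 - (4)·2.332) / (7) = 0.382
Iteration 4:
  p = (9 - (2.4)·0.382) / (3.4) = 2.377
  q = (12 - (4)·2.377) / (7) = 0.356

(2.377, 0.356)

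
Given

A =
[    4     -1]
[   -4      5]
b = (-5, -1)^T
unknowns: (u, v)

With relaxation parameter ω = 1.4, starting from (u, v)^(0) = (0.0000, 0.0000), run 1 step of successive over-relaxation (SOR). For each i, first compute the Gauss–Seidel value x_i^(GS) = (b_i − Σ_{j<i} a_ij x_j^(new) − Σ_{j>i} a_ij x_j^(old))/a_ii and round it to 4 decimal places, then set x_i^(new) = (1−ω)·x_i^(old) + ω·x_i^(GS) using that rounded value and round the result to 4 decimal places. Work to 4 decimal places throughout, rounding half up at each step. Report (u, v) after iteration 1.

Iteration 1:
  u: GS value = (-5 - (-1)·0.0000) / (4) = -1.2500;  u ← (1−ω)·0.0000 + ω·-1.2500 = -1.7500
  v: GS value = (-1 - (-4)·-1.7500) / (5) = -1.6000;  v ← (1−ω)·0.0000 + ω·-1.6000 = -2.2400

(-1.7500, -2.2400)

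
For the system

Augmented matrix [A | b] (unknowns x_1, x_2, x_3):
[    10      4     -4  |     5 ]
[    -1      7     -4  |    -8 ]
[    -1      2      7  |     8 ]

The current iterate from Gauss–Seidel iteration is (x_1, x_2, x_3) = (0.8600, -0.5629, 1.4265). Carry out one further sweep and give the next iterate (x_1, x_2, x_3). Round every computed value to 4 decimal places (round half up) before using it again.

(1.2958, -0.1426, 1.3687)

One sweep:
  x_1 = (5 - (4)·-0.5629 - (-4)·1.4265) / (10) = 1.2958
  x_2 = (-8 - (-1)·1.2958 - (-4)·1.4265) / (7) = -0.1426
  x_3 = (8 - (-1)·1.2958 - (2)·-0.1426) / (7) = 1.3687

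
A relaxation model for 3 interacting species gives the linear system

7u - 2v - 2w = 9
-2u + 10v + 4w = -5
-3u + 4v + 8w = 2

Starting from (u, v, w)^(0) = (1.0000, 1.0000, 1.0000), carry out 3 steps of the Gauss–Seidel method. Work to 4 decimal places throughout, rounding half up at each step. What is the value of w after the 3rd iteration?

1.1197

Iteration 1:
  u = (9 - (-2)·1.0000 - (-2)·1.0000) / (7) = 1.8571
  v = (-5 - (-2)·1.8571 - (4)·1.0000) / (10) = -0.5286
  w = (2 - (-3)·1.8571 - (4)·-0.5286) / (8) = 1.2107
Iteration 2:
  u = (9 - (-2)·-0.5286 - (-2)·1.2107) / (7) = 1.4806
  v = (-5 - (-2)·1.4806 - (4)·1.2107) / (10) = -0.6882
  w = (2 - (-3)·1.4806 - (4)·-0.6882) / (8) = 1.1493
Iteration 3:
  u = (9 - (-2)·-0.6882 - (-2)·1.1493) / (7) = 1.4175
  v = (-5 - (-2)·1.4175 - (4)·1.1493) / (10) = -0.6762
  w = (2 - (-3)·1.4175 - (4)·-0.6762) / (8) = 1.1197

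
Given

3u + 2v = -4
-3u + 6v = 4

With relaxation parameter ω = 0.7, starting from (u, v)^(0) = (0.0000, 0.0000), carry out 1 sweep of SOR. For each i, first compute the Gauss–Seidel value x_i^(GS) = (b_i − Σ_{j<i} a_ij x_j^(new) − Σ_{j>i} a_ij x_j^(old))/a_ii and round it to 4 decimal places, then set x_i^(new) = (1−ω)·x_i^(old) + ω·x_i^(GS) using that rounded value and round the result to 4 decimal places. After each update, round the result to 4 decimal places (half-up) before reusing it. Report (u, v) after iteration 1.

(-0.9333, 0.1400)

Iteration 1:
  u: GS value = (-4 - (2)·0.0000) / (3) = -1.3333;  u ← (1−ω)·0.0000 + ω·-1.3333 = -0.9333
  v: GS value = (4 - (-3)·-0.9333) / (6) = 0.2000;  v ← (1−ω)·0.0000 + ω·0.2000 = 0.1400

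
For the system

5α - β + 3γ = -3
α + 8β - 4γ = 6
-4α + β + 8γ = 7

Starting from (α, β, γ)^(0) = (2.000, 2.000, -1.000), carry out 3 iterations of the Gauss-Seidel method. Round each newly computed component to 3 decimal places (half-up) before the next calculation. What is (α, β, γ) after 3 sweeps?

Iteration 1:
  α = (-3 - (-1)·2.000 - (3)·-1.000) / (5) = 0.400
  β = (6 - (1)·0.400 - (-4)·-1.000) / (8) = 0.200
  γ = (7 - (-4)·0.400 - (1)·0.200) / (8) = 1.050
Iteration 2:
  α = (-3 - (-1)·0.200 - (3)·1.050) / (5) = -1.190
  β = (6 - (1)·-1.190 - (-4)·1.050) / (8) = 1.424
  γ = (7 - (-4)·-1.190 - (1)·1.424) / (8) = 0.102
Iteration 3:
  α = (-3 - (-1)·1.424 - (3)·0.102) / (5) = -0.376
  β = (6 - (1)·-0.376 - (-4)·0.102) / (8) = 0.848
  γ = (7 - (-4)·-0.376 - (1)·0.848) / (8) = 0.581

(-0.376, 0.848, 0.581)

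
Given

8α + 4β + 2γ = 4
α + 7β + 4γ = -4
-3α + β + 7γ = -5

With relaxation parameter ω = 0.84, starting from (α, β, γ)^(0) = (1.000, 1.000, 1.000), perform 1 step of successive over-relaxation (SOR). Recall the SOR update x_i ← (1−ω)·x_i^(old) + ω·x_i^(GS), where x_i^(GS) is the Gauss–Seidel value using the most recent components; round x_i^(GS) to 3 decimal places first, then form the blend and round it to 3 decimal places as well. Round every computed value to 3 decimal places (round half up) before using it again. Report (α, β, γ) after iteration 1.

Iteration 1:
  α: GS value = (4 - (4)·1.000 - (2)·1.000) / (8) = -0.250;  α ← (1−ω)·1.000 + ω·-0.250 = -0.050
  β: GS value = (-4 - (1)·-0.050 - (4)·1.000) / (7) = -1.136;  β ← (1−ω)·1.000 + ω·-1.136 = -0.794
  γ: GS value = (-5 - (-3)·-0.050 - (1)·-0.794) / (7) = -0.622;  γ ← (1−ω)·1.000 + ω·-0.622 = -0.362

(-0.050, -0.794, -0.362)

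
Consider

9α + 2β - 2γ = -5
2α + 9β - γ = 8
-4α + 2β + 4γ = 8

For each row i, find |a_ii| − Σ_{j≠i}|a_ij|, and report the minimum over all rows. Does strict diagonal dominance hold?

-2

row 1: |9| − (2+2) = 5
row 2: |9| − (2+1) = 6
row 3: |4| − (4+2) = -2
minimum over rows = -2 → not strictly diagonally dominant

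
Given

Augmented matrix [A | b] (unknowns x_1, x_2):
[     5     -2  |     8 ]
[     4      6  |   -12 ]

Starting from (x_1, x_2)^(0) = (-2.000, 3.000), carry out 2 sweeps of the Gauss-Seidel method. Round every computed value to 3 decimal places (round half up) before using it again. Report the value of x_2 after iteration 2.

-2.035

Iteration 1:
  x_1 = (8 - (-2)·3.000) / (5) = 2.800
  x_2 = (-12 - (4)·2.800) / (6) = -3.867
Iteration 2:
  x_1 = (8 - (-2)·-3.867) / (5) = 0.053
  x_2 = (-12 - (4)·0.053) / (6) = -2.035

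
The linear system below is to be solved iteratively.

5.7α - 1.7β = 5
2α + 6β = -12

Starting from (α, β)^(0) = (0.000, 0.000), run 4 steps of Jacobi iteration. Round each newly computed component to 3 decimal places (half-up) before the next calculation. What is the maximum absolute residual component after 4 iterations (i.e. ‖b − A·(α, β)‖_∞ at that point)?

Iteration 1:
  α = (5 - (-1.7)·0.000) / (5.7) = 0.877
  β = (-12 - (2)·0.000) / (6) = -2.000
Iteration 2:
  α = (5 - (-1.7)·-2.000) / (5.7) = 0.281
  β = (-12 - (2)·0.877) / (6) = -2.292
Iteration 3:
  α = (5 - (-1.7)·-2.292) / (5.7) = 0.194
  β = (-12 - (2)·0.281) / (6) = -2.094
Iteration 4:
  α = (5 - (-1.7)·-2.094) / (5.7) = 0.253
  β = (-12 - (2)·0.194) / (6) = -2.065
Residual b − A·x = (0.047, -0.116); ∞-norm = 0.116

0.116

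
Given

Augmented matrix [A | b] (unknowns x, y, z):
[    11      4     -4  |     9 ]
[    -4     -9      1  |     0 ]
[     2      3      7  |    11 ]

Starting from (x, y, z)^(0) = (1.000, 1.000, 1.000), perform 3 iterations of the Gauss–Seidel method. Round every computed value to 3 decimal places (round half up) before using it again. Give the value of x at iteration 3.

1.489

Iteration 1:
  x = (9 - (4)·1.000 - (-4)·1.000) / (11) = 0.818
  y = (0 - (-4)·0.818 - (1)·1.000) / (-9) = -0.252
  z = (11 - (2)·0.818 - (3)·-0.252) / (7) = 1.446
Iteration 2:
  x = (9 - (4)·-0.252 - (-4)·1.446) / (11) = 1.436
  y = (0 - (-4)·1.436 - (1)·1.446) / (-9) = -0.478
  z = (11 - (2)·1.436 - (3)·-0.478) / (7) = 1.366
Iteration 3:
  x = (9 - (4)·-0.478 - (-4)·1.366) / (11) = 1.489
  y = (0 - (-4)·1.489 - (1)·1.366) / (-9) = -0.510
  z = (11 - (2)·1.489 - (3)·-0.510) / (7) = 1.365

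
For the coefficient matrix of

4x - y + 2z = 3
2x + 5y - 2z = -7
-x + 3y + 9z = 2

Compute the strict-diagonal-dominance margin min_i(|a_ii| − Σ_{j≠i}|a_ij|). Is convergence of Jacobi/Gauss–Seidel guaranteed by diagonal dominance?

row 1: |4| − (1+2) = 1
row 2: |5| − (2+2) = 1
row 3: |9| − (1+3) = 5
minimum over rows = 1 → strictly diagonally dominant (convergence guaranteed)

1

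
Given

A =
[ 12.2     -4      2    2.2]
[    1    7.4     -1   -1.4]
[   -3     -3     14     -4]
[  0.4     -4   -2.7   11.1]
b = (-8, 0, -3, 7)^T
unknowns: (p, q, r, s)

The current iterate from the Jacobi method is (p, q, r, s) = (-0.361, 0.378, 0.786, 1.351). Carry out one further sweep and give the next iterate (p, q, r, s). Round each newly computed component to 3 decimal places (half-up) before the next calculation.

(-0.904, 0.411, 0.175, 0.971)

One sweep:
  p = (-8 - (-4)·0.378 - (2)·0.786 - (2.2)·1.351) / (12.2) = -0.904
  q = (0 - (1)·-0.361 - (-1)·0.786 - (-1.4)·1.351) / (7.4) = 0.411
  r = (-3 - (-3)·-0.361 - (-3)·0.378 - (-4)·1.351) / (14) = 0.175
  s = (7 - (0.4)·-0.361 - (-4)·0.378 - (-2.7)·0.786) / (11.1) = 0.971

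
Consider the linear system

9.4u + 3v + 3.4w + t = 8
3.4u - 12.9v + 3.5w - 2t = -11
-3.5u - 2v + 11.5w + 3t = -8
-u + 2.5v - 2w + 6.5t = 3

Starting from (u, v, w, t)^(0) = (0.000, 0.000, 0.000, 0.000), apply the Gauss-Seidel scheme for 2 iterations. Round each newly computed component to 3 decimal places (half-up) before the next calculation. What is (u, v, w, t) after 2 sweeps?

(0.587, 0.924, -0.383, 0.079)

Iteration 1:
  u = (8 - (3)·0.000 - (3.4)·0.000 - (1)·0.000) / (9.4) = 0.851
  v = (-11 - (3.4)·0.851 - (3.5)·0.000 - (-2)·0.000) / (-12.9) = 1.077
  w = (-8 - (-3.5)·0.851 - (-2)·1.077 - (3)·0.000) / (11.5) = -0.249
  t = (3 - (-1)·0.851 - (2.5)·1.077 - (-2)·-0.249) / (6.5) = 0.102
Iteration 2:
  u = (8 - (3)·1.077 - (3.4)·-0.249 - (1)·0.102) / (9.4) = 0.587
  v = (-11 - (3.4)·0.587 - (3.5)·-0.249 - (-2)·0.102) / (-12.9) = 0.924
  w = (-8 - (-3.5)·0.587 - (-2)·0.924 - (3)·0.102) / (11.5) = -0.383
  t = (3 - (-1)·0.587 - (2.5)·0.924 - (-2)·-0.383) / (6.5) = 0.079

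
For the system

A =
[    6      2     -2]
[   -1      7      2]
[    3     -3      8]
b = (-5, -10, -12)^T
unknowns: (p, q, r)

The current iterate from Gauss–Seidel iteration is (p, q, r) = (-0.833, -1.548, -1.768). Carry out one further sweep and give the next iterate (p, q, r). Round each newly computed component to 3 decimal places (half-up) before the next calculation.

One sweep:
  p = (-5 - (2)·-1.548 - (-2)·-1.768) / (6) = -0.907
  q = (-10 - (-1)·-0.907 - (2)·-1.768) / (7) = -1.053
  r = (-12 - (3)·-0.907 - (-3)·-1.053) / (8) = -1.555

(-0.907, -1.053, -1.555)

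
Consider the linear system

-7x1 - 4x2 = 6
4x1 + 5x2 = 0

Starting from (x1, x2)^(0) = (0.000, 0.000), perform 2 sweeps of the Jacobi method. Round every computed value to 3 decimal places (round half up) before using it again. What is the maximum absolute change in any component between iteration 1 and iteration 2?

0.686

Iteration 1:
  x1 = (6 - (-4)·0.000) / (-7) = -0.857
  x2 = (0 - (4)·0.000) / (5) = 0.000
Iteration 2:
  x1 = (6 - (-4)·0.000) / (-7) = -0.857
  x2 = (0 - (4)·-0.857) / (5) = 0.686
Change: (0.000, 0.686) → max |·| = 0.686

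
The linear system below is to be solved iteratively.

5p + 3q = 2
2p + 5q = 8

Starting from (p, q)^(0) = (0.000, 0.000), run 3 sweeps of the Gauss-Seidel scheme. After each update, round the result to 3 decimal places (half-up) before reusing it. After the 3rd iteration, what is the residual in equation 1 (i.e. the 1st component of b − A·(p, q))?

-0.247

Iteration 1:
  p = (2 - (3)·0.000) / (5) = 0.400
  q = (8 - (2)·0.400) / (5) = 1.440
Iteration 2:
  p = (2 - (3)·1.440) / (5) = -0.464
  q = (8 - (2)·-0.464) / (5) = 1.786
Iteration 3:
  p = (2 - (3)·1.786) / (5) = -0.672
  q = (8 - (2)·-0.672) / (5) = 1.869
Residual b − A·x = (-0.247, -0.001)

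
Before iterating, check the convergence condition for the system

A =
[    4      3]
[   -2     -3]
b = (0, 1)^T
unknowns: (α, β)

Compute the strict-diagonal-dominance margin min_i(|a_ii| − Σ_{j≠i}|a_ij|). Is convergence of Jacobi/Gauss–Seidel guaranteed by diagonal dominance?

1

row 1: |4| − (3) = 1
row 2: |-3| − (2) = 1
minimum over rows = 1 → strictly diagonally dominant (convergence guaranteed)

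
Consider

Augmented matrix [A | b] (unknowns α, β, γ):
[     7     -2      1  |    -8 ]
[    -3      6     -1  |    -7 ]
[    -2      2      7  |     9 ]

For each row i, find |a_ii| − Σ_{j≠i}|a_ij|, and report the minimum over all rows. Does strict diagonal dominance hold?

row 1: |7| − (2+1) = 4
row 2: |6| − (3+1) = 2
row 3: |7| − (2+2) = 3
minimum over rows = 2 → strictly diagonally dominant (convergence guaranteed)

2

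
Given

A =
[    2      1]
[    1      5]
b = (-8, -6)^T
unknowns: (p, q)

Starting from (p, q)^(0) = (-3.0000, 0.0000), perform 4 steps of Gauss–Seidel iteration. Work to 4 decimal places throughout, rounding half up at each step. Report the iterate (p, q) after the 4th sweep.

(-3.7780, -0.4444)

Iteration 1:
  p = (-8 - (1)·0.0000) / (2) = -4.0000
  q = (-6 - (1)·-4.0000) / (5) = -0.4000
Iteration 2:
  p = (-8 - (1)·-0.4000) / (2) = -3.8000
  q = (-6 - (1)·-3.8000) / (5) = -0.4400
Iteration 3:
  p = (-8 - (1)·-0.4400) / (2) = -3.7800
  q = (-6 - (1)·-3.7800) / (5) = -0.4440
Iteration 4:
  p = (-8 - (1)·-0.4440) / (2) = -3.7780
  q = (-6 - (1)·-3.7780) / (5) = -0.4444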